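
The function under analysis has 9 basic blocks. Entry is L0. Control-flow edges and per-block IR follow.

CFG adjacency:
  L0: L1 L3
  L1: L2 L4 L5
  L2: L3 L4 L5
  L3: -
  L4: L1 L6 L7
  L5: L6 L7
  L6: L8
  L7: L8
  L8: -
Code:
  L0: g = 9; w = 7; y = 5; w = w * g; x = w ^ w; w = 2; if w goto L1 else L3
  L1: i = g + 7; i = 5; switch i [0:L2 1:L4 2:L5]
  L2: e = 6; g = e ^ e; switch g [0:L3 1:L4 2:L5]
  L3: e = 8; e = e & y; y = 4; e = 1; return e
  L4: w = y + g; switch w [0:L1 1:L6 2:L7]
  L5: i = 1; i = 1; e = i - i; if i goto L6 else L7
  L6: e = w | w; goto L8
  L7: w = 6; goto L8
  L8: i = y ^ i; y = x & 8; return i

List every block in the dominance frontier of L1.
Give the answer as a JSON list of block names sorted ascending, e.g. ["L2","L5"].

idom tree: L1←L0 L2←L1 L3←L0 L4←L1 L5←L1 L6←L1 L7←L1 L8←L1
Dom at joins:
  L1: preds {L0,L4}: {L0} ∩ {L0,L1,L4} = {L0}; idom=L0
  L3: preds {L0,L2}: {L0} ∩ {L0,L1,L2} = {L0}; idom=L0
  L4: preds {L1,L2}: {L0,L1} ∩ {L0,L1,L2} = {L0,L1}; idom=L1
  L5: preds {L1,L2}: {L0,L1} ∩ {L0,L1,L2} = {L0,L1}; idom=L1
  L6: preds {L4,L5}: {L0,L1,L4} ∩ {L0,L1,L5} = {L0,L1}; idom=L1
  L7: preds {L4,L5}: {L0,L1,L4} ∩ {L0,L1,L5} = {L0,L1}; idom=L1
  L8: preds {L6,L7}: {L0,L1,L6} ∩ {L0,L1,L7} = {L0,L1}; idom=L1

DF derivation:
  join L1 pred L0: · stop@L0
  join L1 pred L4: L4→L1 stop@L0
  join L3 pred L0: · stop@L0
  join L3 pred L2: L2→L1 stop@L0
  join L4 pred L1: · stop@L1
  join L4 pred L2: L2 stop@L1
  join L5 pred L1: · stop@L1
  join L5 pred L2: L2 stop@L1
  join L6 pred L4: L4 stop@L1
  join L6 pred L5: L5 stop@L1
  join L7 pred L4: L4 stop@L1
  join L7 pred L5: L5 stop@L1
  join L8 pred L6: L6 stop@L1
  join L8 pred L7: L7 stop@L1
  DF(L0)=∅
  DF(L1)={L1,L3}
  DF(L2)={L3,L4,L5}
  DF(L3)=∅
  DF(L4)={L1,L6,L7}
  DF(L5)={L6,L7}
  DF(L6)={L8}
  DF(L7)={L8}
  DF(L8)=∅

DF(L1) = ["L1", "L3"]

Answer: ["L1", "L3"]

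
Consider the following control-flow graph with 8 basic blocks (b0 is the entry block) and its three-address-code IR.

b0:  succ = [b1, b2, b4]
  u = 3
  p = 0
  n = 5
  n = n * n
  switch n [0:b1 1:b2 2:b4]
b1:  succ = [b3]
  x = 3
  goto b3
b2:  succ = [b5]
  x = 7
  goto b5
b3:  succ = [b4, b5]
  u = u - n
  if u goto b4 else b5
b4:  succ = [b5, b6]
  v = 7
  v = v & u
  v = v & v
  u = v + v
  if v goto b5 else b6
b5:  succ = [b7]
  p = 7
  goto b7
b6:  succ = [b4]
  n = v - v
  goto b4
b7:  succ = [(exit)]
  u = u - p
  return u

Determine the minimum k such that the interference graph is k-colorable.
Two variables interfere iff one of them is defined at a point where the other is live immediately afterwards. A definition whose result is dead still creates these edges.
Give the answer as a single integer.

Block summaries:
  b0 def {n,p,u} use ∅
  b1 def {x} use ∅
  b2 def {x} use ∅
  b3 def {u} use {n,u}
  b4 def {u,v} use {u}
  b5 def {p} use ∅
  b6 def {n} use {v}
  b7 def {u} use {p,u}

Liveness:
  b0 li=∅ lo={n,u}
  b1 li={n,u} lo={n,u}
  b2 li={u} lo={u}
  b3 li={n,u} lo={u}
  b4 li={u} lo={u,v}
  b5 li={u} lo={p,u}
  b6 li={u,v} lo={u}
  b7 li={p,u} lo=∅

Interference:
  n↔{u,x}
  p↔{u}
  u↔{n,p,v,x}
  v↔{u}
  x↔{n,u}

Registers:
  lower bound: {n,u,x} mutually conflict ⇒ χ ≥ 3
  3-colouring: R0={u}  R1={n,p,v}  R2={x}
  χ = 3

Answer: 3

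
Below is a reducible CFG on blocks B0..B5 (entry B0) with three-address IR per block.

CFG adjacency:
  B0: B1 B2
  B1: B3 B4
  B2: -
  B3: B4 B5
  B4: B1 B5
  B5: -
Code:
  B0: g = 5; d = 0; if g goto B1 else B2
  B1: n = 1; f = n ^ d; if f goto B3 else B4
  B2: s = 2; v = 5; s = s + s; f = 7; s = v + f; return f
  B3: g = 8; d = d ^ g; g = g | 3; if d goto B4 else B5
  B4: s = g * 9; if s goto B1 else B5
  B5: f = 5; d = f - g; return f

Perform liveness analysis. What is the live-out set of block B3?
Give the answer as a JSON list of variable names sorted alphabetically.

Answer: ["d", "g"]

Derivation:
Block summaries:
  B0: {d,g} / ∅
  B1: {f,n} / {d}
  B2: {f,s,v} / ∅
  B3: {d,g} / {d}
  B4: {s} / {g}
  B5: {d,f} / {g}

Liveness:
  B0 li=∅ lo={d,g}
  B1 li={d,g} lo={d,g}
  B2 li=∅ lo=∅
  B3 li={d} lo={d,g}
  B4 li={d,g} lo={d,g}
  B5 li={g} lo=∅

live-out(B3) = ["d", "g"]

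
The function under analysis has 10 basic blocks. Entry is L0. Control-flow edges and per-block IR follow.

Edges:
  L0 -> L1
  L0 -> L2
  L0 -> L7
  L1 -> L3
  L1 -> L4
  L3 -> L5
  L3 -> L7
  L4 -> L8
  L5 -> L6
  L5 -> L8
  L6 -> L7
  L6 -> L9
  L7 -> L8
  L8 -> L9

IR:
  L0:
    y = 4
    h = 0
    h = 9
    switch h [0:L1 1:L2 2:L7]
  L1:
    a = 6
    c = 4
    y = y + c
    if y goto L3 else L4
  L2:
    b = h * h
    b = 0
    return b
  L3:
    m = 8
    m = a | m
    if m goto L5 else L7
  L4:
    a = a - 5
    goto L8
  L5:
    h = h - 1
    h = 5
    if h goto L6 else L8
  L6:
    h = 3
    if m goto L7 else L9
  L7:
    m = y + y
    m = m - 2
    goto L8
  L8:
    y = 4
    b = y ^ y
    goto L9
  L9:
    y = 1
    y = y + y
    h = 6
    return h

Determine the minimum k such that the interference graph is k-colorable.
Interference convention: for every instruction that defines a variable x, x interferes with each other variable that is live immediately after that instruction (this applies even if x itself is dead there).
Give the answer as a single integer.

Block summaries:
  L0: def={h,y} ue=∅
  L1: def={a,c,y} ue={y}
  L2: def={b} ue={h}
  L3: def={m} ue={a}
  L4: def={a} ue={a}
  L5: def={h} ue={h}
  L6: def={h} ue={m}
  L7: def={m} ue={y}
  L8: def={b,y} ue=∅
  L9: def={h,y} ue=∅

Backward fixpoint:
  L0 li=∅ lo={h,y}
  L1 li={h,y} lo={a,h,y}
  L2 li={h} lo=∅
  L3 li={a,h,y} lo={h,m,y}
  L4 li={a} lo=∅
  L5 li={h,m,y} lo={m,y}
  L6 li={m,y} lo={y}
  L7 li={y} lo=∅
  L8 li=∅ lo=∅
  L9 li=∅ lo=∅

Interference:
  a — {c,h,m,y}
  b — ∅
  c — {a,h,y}
  h — {a,c,m,y}
  m — {a,h,y}
  y — {a,c,h,m}

Colouring:
  {a,c,h,y} pairwise interfere (4-clique) ⇒ χ ≥ 4
  4-colouring: c0={a,b}  c1={h}  c2={y}  c3={c,m}
  χ = 4

Answer: 4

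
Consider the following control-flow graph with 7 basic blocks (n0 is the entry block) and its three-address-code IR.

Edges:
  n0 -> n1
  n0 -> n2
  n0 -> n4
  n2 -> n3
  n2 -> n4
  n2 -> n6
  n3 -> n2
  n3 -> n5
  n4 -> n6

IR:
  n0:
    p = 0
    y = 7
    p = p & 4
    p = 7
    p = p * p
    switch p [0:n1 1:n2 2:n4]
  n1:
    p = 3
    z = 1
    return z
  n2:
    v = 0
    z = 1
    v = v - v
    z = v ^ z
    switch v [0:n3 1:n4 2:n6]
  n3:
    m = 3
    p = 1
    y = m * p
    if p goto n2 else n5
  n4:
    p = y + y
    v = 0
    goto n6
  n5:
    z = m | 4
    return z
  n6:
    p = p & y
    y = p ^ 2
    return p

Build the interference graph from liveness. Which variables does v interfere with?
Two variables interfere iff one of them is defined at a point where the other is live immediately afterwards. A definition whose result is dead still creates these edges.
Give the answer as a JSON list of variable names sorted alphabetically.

Answer: ["p", "y", "z"]

Analysis:
def/use:
  n0 def {p,y} use ∅
  n1 def {p,z} use ∅
  n2 def {v,z} use ∅
  n3 def {m,p,y} use ∅
  n4 def {p,v} use {y}
  n5 def {z} use {m}
  n6 def {p,y} use {p,y}

Liveness:
  n0 li=∅ lo={p,y}
  n1 li=∅ lo=∅
  n2 li={p,y} lo={p,y}
  n3 li=∅ lo={m,p,y}
  n4 li={y} lo={p,y}
  n5 li={m} lo=∅
  n6 li={p,y} lo=∅

Interfere edges:
  m — {p,y}
  p — {m,v,y,z}
  v — {p,y,z}
  y — {m,p,v,z}
  z — {p,v,y}

N(v) = ["p", "y", "z"]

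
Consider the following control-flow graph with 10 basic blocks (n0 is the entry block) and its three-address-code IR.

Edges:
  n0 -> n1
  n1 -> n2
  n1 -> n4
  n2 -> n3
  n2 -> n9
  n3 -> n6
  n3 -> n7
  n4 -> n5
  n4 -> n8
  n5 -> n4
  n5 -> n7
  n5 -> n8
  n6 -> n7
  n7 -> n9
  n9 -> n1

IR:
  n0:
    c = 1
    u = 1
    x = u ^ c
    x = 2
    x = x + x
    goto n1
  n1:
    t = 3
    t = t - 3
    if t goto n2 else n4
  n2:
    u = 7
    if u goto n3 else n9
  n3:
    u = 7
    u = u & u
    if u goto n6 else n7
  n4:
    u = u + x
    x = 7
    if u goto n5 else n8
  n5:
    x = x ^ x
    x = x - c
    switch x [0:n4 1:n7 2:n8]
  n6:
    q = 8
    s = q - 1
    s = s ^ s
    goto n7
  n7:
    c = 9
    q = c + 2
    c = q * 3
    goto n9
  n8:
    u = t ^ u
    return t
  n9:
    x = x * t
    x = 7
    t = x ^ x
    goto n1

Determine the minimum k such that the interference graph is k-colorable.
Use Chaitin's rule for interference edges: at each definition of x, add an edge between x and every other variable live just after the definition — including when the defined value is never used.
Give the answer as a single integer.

Answer: 4

Derivation:
def/use:
  n0: {c,u,x} / ∅
  n1: {t} / ∅
  n2: {u} / ∅
  n3: {u} / ∅
  n4: {u,x} / {u,x}
  n5: {x} / {c,x}
  n6: {q,s} / ∅
  n7: {c,q} / ∅
  n8: {u} / {t,u}
  n9: {t,x} / {t,x}

Backward fixpoint:
  live n0: ∅→{c,u,x}
  live n1: {c,u,x}→{c,t,u,x}
  live n2: {c,t,x}→{c,t,u,x}
  live n3: {t,x}→{t,u,x}
  live n4: {c,t,u,x}→{c,t,u,x}
  live n5: {c,t,u,x}→{c,t,u,x}
  live n6: {t,u,x}→{t,u,x}
  live n7: {t,u,x}→{c,t,u,x}
  live n8: {t,u}→∅
  live n9: {c,t,u,x}→{c,u,x}

Interfere edges:
  c↔{t,u,x}
  q↔{t,u,x}
  s↔{t,u,x}
  t↔{c,q,s,u,x}
  u↔{c,q,s,t,x}
  x↔{c,q,s,t,u}

Registers:
  lower bound: {c,t,u,x} mutually conflict ⇒ χ ≥ 4
  assign c→r3 q→r3 s→r3 t→r0 u→r1 x→r2 — no edge inside a register ⇒ χ ≤ 4
  χ = 4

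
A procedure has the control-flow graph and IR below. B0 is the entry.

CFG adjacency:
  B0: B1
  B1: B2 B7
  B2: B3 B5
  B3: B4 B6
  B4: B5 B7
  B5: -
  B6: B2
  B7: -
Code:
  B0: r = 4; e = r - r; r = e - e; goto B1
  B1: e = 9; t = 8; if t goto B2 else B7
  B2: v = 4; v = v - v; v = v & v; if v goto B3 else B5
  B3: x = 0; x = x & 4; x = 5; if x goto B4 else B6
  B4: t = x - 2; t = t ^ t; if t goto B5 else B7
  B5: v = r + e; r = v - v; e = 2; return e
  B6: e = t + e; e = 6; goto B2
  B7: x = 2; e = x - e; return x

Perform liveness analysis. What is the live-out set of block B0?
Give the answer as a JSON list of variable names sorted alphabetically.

Per-block:
  B0: def={e,r} ue=∅
  B1: def={e,t} ue=∅
  B2: def={v} ue=∅
  B3: def={x} ue=∅
  B4: def={t} ue={x}
  B5: def={e,r,v} ue={e,r}
  B6: def={e} ue={e,t}
  B7: def={e,x} ue={e}

Backward fixpoint:
  live B0: ∅→{r}
  live B1: {r}→{e,r,t}
  live B2: {e,r,t}→{e,r,t}
  live B3: {e,r,t}→{e,r,t,x}
  live B4: {e,r,x}→{e,r}
  live B5: {e,r}→∅
  live B6: {e,r,t}→{e,r,t}
  live B7: {e}→∅

live-out(B0) = ["r"]

Answer: ["r"]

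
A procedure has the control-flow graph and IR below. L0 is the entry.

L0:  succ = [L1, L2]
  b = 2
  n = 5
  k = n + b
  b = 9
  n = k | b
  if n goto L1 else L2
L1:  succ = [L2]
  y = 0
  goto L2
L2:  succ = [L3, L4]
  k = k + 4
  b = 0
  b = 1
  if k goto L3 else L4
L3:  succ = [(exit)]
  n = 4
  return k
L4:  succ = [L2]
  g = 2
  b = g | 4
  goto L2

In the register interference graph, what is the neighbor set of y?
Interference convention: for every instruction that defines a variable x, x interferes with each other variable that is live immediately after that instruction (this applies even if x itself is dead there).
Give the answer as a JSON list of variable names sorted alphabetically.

Answer: ["k"]

Analysis:
Per-block:
  L0 def {b,k,n} use ∅
  L1 def {y} use ∅
  L2 def {b,k} use {k}
  L3 def {n} use {k}
  L4 def {b,g} use ∅

Backward fixpoint:
  L0: in=∅ out={k}
  L1: in={k} out={k}
  L2: in={k} out={k}
  L3: in={k} out=∅
  L4: in={k} out={k}

Interference:
  b↔{k,n}
  g↔{k}
  k↔{b,g,n,y}
  n↔{b,k}
  y↔{k}

N(y) = ["k"]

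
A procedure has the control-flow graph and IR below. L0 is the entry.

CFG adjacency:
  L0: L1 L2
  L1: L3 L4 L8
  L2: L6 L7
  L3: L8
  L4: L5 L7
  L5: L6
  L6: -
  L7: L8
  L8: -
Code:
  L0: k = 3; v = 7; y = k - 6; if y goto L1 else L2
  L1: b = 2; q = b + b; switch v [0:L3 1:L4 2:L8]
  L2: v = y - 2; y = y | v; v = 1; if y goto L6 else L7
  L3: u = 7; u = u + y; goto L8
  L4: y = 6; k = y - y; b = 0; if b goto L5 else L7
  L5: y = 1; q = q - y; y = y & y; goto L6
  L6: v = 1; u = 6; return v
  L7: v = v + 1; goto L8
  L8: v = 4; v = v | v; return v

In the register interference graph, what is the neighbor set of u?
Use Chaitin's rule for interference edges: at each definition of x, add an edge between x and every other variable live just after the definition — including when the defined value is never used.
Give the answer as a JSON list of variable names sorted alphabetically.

Per-block:
  L0 def {k,v,y} use ∅
  L1 def {b,q} use {v}
  L2 def {v,y} use {y}
  L3 def {u} use {y}
  L4 def {b,k,y} use ∅
  L5 def {q,y} use {q}
  L6 def {u,v} use ∅
  L7 def {v} use {v}
  L8 def {v} use ∅

Liveness:
  L0 li=∅ lo={v,y}
  L1 li={v,y} lo={q,v,y}
  L2 li={y} lo={v}
  L3 li={y} lo=∅
  L4 li={q,v} lo={q,v}
  L5 li={q} lo=∅
  L6 li=∅ lo=∅
  L7 li={v} lo=∅
  L8 li=∅ lo=∅

Conflict graph:
  b — {q,v,y}
  k — {q,v}
  q — {b,k,v,y}
  u — {v,y}
  v — {b,k,q,u,y}
  y — {b,q,u,v}

N(u) = ["v", "y"]

Answer: ["v", "y"]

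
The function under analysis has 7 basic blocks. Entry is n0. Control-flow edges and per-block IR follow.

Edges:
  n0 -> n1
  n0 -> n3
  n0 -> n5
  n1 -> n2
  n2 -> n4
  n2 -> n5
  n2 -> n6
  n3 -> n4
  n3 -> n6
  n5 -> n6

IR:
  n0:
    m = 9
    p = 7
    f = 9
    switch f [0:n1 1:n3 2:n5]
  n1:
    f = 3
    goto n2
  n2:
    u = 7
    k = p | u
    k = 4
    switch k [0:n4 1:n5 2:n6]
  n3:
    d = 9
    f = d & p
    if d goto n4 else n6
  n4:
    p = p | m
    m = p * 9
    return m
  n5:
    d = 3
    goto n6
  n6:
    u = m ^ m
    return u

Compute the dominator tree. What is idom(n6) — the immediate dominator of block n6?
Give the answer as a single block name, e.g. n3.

idom tree: n1←n0 n2←n1 n3←n0 n4←n0 n5←n0 n6←n0
Join-block Dom:
  n4: preds {n2,n3}: {n0,n1,n2} ∩ {n0,n3} = {n0}; idom=n0
  n5: preds {n0,n2}: {n0} ∩ {n0,n1,n2} = {n0}; idom=n0
  n6: preds {n2,n3,n5}: {n0,n1,n2} ∩ {n0,n3} ∩ {n0,n5} = {n0}; idom=n0

idom(n6) = n0

Answer: n0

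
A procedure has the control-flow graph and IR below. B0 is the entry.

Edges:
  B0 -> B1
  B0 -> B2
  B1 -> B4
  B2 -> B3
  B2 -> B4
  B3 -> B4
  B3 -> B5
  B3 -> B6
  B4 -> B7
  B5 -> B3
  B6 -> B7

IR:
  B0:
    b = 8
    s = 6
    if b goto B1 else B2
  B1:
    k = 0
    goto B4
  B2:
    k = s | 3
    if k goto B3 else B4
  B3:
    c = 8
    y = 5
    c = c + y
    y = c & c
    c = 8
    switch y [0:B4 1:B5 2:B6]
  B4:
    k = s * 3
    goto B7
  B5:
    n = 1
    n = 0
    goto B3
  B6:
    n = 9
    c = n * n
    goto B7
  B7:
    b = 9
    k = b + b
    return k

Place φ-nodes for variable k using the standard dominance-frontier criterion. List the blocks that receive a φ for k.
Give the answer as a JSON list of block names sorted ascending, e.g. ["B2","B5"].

idom tree: B1←B0 B2←B0 B3←B2 B4←B0 B5←B3 B6←B3 B7←B0
Join-block Dom:
  B3: preds {B2,B5}: {B0,B2} ∩ {B0,B2,B3,B5} = {B0,B2}; idom=B2
  B4: preds {B1,B2,B3}: {B0,B1} ∩ {B0,B2} ∩ {B0,B2,B3} = {B0}; idom=B0
  B7: preds {B4,B6}: {B0,B4} ∩ {B0,B2,B3,B6} = {B0}; idom=B0

DF walk-up:
  B3←B2: walk · to B2
  B3←B5: walk B5→B3 to B2
  B4←B1: walk B1 to B0
  B4←B2: walk B2 to B0
  B4←B3: walk B3→B2 to B0
  B7←B4: walk B4 to B0
  B7←B6: walk B6→B3→B2 to B0
  B0: DF=∅
  B1: DF={B4}
  B2: DF={B4,B7}
  B3: DF={B3,B4,B7}
  B4: DF={B7}
  B5: DF={B3}
  B6: DF={B7}
  B7: DF=∅

φ for k: defs {B1,B2,B4,B7}
  DF⁺ = {B4,B7}

Answer: ["B4", "B7"]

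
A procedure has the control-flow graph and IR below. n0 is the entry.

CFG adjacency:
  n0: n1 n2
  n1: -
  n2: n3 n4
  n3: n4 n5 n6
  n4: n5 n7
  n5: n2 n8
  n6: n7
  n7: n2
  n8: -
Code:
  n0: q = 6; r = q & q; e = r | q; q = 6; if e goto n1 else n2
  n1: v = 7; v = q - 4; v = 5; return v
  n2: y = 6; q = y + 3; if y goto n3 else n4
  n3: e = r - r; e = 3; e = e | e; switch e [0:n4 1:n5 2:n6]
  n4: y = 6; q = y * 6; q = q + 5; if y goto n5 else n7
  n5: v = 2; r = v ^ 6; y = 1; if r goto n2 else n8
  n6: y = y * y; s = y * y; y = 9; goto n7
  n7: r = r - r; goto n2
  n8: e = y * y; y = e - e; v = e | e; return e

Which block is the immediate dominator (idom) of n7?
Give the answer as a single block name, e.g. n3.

idom tree: n1←n0 n2←n0 n3←n2 n4←n2 n5←n2 n6←n3 n7←n2 n8←n5
Dom∩ at merges:
  n2: preds {n0,n5,n7}: {n0} ∩ {n0,n2,n5} ∩ {n0,n2,n7} = {n0}; idom=n0
  n4: preds {n2,n3}: {n0,n2} ∩ {n0,n2,n3} = {n0,n2}; idom=n2
  n5: preds {n3,n4}: {n0,n2,n3} ∩ {n0,n2,n4} = {n0,n2}; idom=n2
  n7: preds {n4,n6}: {n0,n2,n4} ∩ {n0,n2,n3,n6} = {n0,n2}; idom=n2

idom(n7) = n2

Answer: n2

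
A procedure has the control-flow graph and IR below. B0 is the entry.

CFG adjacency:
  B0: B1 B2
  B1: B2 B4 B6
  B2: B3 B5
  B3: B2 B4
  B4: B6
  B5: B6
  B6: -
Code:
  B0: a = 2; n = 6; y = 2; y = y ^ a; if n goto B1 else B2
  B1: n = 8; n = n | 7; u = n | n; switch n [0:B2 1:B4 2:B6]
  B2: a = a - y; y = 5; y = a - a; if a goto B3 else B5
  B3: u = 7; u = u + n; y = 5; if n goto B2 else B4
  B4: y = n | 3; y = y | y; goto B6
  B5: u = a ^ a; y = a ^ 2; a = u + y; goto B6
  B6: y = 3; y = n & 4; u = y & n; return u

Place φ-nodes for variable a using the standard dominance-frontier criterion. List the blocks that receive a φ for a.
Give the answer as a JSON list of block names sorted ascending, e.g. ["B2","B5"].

Answer: ["B2", "B4", "B6"]

Working:
idom tree: B1←B0 B2←B0 B3←B2 B4←B0 B5←B2 B6←B0
Dom∩ at merges:
  B2: preds {B0,B1,B3}: {B0} ∩ {B0,B1} ∩ {B0,B2,B3} = {B0}; idom=B0
  B4: preds {B1,B3}: {B0,B1} ∩ {B0,B2,B3} = {B0}; idom=B0
  B6: preds {B1,B4,B5}: {B0,B1} ∩ {B0,B4} ∩ {B0,B2,B5} = {B0}; idom=B0

Frontier:
  B2←B0: walk · to B0
  B2←B1: walk B1 to B0
  B2←B3: walk B3→B2 to B0
  B4←B1: walk B1 to B0
  B4←B3: walk B3→B2 to B0
  B6←B1: walk B1 to B0
  B6←B4: walk B4 to B0
  B6←B5: walk B5→B2 to B0
  DF(B0)=∅
  DF(B1)={B2,B4,B6}
  DF(B2)={B2,B4,B6}
  DF(B3)={B2,B4}
  DF(B4)={B6}
  DF(B5)={B6}
  DF(B6)=∅

φ for a: defs {B0,B2,B5}
  DF⁺ = {B2,B4,B6}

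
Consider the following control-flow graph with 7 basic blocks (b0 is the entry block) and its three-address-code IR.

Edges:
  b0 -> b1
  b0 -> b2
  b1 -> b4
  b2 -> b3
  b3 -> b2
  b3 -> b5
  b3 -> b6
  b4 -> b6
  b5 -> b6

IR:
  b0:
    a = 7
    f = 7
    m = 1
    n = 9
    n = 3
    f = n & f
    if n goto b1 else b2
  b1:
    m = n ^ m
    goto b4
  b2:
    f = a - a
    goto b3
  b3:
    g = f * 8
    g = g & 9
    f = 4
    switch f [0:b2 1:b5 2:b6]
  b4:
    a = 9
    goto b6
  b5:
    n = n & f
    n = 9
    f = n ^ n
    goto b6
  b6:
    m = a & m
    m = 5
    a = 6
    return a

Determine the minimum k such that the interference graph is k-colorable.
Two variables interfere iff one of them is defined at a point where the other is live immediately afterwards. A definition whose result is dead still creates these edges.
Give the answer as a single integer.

Per-block:
  b0 def {a,f,m,n} use ∅
  b1 def {m} use {m,n}
  b2 def {f} use {a}
  b3 def {f,g} use {f}
  b4 def {a} use ∅
  b5 def {f,n} use {f,n}
  b6 def {a,m} use {a,m}

Backward fixpoint:
  b0: in=∅ out={a,m,n}
  b1: in={m,n} out={m}
  b2: in={a,m,n} out={a,f,m,n}
  b3: in={a,f,m,n} out={a,f,m,n}
  b4: in={m} out={a,m}
  b5: in={a,f,m,n} out={a,m}
  b6: in={a,m} out=∅

Interfere edges:
  a: {f,g,m,n}
  f: {a,m,n}
  g: {a,m,n}
  m: {a,f,g,n}
  n: {a,f,g,m}

Colouring:
  lower bound: {a,f,m,n} mutually conflict ⇒ χ ≥ 4
  assign a→R0 f→R3 g→R3 m→R1 n→R2 — no edge inside a register ⇒ χ ≤ 4
  χ = 4

Answer: 4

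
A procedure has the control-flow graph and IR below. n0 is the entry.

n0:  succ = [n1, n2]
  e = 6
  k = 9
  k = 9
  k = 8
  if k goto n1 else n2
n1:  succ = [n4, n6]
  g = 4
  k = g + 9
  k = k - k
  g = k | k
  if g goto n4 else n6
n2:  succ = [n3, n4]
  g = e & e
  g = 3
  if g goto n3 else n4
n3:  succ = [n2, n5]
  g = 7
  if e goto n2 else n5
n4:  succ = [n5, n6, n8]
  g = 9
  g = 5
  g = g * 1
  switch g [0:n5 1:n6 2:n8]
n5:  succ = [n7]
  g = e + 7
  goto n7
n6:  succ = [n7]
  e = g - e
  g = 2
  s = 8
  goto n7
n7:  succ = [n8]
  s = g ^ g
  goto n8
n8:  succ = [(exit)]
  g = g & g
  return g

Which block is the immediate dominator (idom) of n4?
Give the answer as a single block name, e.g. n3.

Answer: n0

Analysis:
idom tree: n1←n0 n2←n0 n3←n2 n4←n0 n5←n0 n6←n0 n7←n0 n8←n0
Dom at joins:
  n2: preds {n0,n3}: {n0} ∩ {n0,n2,n3} = {n0}; idom=n0
  n4: preds {n1,n2}: {n0,n1} ∩ {n0,n2} = {n0}; idom=n0
  n5: preds {n3,n4}: {n0,n2,n3} ∩ {n0,n4} = {n0}; idom=n0
  n6: preds {n1,n4}: {n0,n1} ∩ {n0,n4} = {n0}; idom=n0
  n7: preds {n5,n6}: {n0,n5} ∩ {n0,n6} = {n0}; idom=n0
  n8: preds {n4,n7}: {n0,n4} ∩ {n0,n7} = {n0}; idom=n0

idom(n4) = n0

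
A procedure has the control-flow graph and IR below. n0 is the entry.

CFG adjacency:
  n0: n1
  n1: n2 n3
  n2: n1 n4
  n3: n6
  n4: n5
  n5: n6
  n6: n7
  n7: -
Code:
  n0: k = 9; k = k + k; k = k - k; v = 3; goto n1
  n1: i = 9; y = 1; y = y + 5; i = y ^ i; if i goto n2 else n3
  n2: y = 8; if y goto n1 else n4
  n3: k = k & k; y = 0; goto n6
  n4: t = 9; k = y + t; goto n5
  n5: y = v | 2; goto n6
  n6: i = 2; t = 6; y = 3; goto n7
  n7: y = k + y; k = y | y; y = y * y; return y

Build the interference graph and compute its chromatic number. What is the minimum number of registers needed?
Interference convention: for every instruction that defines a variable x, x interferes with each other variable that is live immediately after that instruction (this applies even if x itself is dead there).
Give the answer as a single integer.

def/use:
  n0: def={k,v} ue=∅
  n1: def={i,y} ue=∅
  n2: def={y} ue=∅
  n3: def={k,y} ue={k}
  n4: def={k,t} ue={y}
  n5: def={y} ue={v}
  n6: def={i,t,y} ue=∅
  n7: def={k,y} ue={k,y}

Liveness:
  n0: in=∅ out={k,v}
  n1: in={k,v} out={k,v}
  n2: in={k,v} out={k,v,y}
  n3: in={k} out={k}
  n4: in={v,y} out={k,v}
  n5: in={k,v} out={k}
  n6: in={k} out={k,y}
  n7: in={k,y} out=∅

Conflict graph:
  i: {k,v,y}
  k: {i,t,v,y}
  t: {k,v,y}
  v: {i,k,t,y}
  y: {i,k,t,v}

Chromatic number:
  lower bound: {i,k,v,y} mutually conflict ⇒ χ ≥ 4
  4-colouring: c0={k}  c1={v}  c2={y}  c3={i,t}
  χ = 4

Answer: 4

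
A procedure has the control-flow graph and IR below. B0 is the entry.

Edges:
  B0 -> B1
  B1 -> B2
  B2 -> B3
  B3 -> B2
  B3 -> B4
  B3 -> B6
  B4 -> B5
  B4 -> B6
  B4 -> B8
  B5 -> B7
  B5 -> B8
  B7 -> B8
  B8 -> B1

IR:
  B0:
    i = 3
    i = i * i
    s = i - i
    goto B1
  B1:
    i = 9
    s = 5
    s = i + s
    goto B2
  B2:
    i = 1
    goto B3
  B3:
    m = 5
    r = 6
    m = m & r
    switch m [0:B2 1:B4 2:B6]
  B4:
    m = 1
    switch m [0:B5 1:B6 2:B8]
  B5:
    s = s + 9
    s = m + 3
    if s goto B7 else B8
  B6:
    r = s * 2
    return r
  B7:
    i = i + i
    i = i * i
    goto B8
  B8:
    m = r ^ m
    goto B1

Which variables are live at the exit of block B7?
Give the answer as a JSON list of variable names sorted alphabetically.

Block summaries:
  B0: {i,s} / ∅
  B1: {i,s} / ∅
  B2: {i} / ∅
  B3: {m,r} / ∅
  B4: {m} / ∅
  B5: {s} / {m,s}
  B6: {r} / {s}
  B7: {i} / {i}
  B8: {m} / {m,r}

Liveness:
  B0 li=∅ lo=∅
  B1 li=∅ lo={s}
  B2 li={s} lo={i,s}
  B3 li={i,s} lo={i,r,s}
  B4 li={i,r,s} lo={i,m,r,s}
  B5 li={i,m,r,s} lo={i,m,r}
  B6 li={s} lo=∅
  B7 li={i,m,r} lo={m,r}
  B8 li={m,r} lo=∅

live-out(B7) = ["m", "r"]

Answer: ["m", "r"]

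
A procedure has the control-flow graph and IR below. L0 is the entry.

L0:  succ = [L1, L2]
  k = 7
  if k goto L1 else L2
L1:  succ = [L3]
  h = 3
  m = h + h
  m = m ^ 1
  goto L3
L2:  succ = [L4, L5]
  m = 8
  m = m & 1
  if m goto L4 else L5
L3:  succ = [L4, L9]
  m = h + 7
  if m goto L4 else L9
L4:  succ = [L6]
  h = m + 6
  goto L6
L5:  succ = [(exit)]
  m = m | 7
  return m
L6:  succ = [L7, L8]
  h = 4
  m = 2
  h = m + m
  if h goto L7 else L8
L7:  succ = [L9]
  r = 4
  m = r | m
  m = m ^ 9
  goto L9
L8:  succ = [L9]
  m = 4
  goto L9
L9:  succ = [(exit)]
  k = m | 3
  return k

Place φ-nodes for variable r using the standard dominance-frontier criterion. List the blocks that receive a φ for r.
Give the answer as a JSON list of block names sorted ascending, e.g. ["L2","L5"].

Answer: ["L9"]

Derivation:
idom tree: L1←L0 L2←L0 L3←L1 L4←L0 L5←L2 L6←L4 L7←L6 L8←L6 L9←L0
Join-block Dom:
  L4: preds {L2,L3}: {L0,L2} ∩ {L0,L1,L3} = {L0}; idom=L0
  L9: preds {L3,L7,L8}: {L0,L1,L3} ∩ {L0,L4,L6,L7} ∩ {L0,L4,L6,L8} = {L0}; idom=L0

Frontier:
  join L4 pred L2: L2 stop@L0
  join L4 pred L3: L3→L1 stop@L0
  join L9 pred L3: L3→L1 stop@L0
  join L9 pred L7: L7→L6→L4 stop@L0
  join L9 pred L8: L8→L6→L4 stop@L0
  L0: DF=∅
  L1: DF={L4,L9}
  L2: DF={L4}
  L3: DF={L4,L9}
  L4: DF={L9}
  L5: DF=∅
  L6: DF={L9}
  L7: DF={L9}
  L8: DF={L9}
  L9: DF=∅

φ for r: defs {L7}
  DF⁺ = {L9}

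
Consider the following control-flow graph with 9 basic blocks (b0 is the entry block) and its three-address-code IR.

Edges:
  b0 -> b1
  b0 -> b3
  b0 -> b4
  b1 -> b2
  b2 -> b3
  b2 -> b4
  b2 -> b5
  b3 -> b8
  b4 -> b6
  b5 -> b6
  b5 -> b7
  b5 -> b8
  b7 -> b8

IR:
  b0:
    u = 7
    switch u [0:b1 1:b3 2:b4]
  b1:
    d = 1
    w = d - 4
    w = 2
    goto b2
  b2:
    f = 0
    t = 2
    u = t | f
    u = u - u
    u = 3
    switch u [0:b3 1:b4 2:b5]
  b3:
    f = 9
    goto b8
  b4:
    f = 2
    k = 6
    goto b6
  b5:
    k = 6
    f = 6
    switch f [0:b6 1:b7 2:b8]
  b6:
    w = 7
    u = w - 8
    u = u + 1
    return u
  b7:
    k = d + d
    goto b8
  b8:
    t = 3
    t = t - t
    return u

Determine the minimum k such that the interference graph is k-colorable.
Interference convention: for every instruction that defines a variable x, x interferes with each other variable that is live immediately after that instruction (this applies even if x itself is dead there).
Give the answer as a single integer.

def/use:
  b0 def {u} use ∅
  b1 def {d,w} use ∅
  b2 def {f,t,u} use ∅
  b3 def {f} use ∅
  b4 def {f,k} use ∅
  b5 def {f,k} use ∅
  b6 def {u,w} use ∅
  b7 def {k} use {d}
  b8 def {t} use {u}

Backward fixpoint:
  live b0: ∅→{u}
  live b1: ∅→{d}
  live b2: {d}→{d,u}
  live b3: {u}→{u}
  live b4: ∅→∅
  live b5: {d,u}→{d,u}
  live b6: ∅→∅
  live b7: {d,u}→{u}
  live b8: {u}→∅

Conflict graph:
  d↔{f,k,t,u,w}
  f↔{d,t,u}
  k↔{d,u}
  t↔{d,f,u}
  u↔{d,f,k,t}
  w↔{d}

Chromatic number:
  lower bound: {d,f,t,u} mutually conflict ⇒ χ ≥ 4
  4-colouring: c0={d}  c1={u,w}  c2={f,k}  c3={t}
  χ = 4

Answer: 4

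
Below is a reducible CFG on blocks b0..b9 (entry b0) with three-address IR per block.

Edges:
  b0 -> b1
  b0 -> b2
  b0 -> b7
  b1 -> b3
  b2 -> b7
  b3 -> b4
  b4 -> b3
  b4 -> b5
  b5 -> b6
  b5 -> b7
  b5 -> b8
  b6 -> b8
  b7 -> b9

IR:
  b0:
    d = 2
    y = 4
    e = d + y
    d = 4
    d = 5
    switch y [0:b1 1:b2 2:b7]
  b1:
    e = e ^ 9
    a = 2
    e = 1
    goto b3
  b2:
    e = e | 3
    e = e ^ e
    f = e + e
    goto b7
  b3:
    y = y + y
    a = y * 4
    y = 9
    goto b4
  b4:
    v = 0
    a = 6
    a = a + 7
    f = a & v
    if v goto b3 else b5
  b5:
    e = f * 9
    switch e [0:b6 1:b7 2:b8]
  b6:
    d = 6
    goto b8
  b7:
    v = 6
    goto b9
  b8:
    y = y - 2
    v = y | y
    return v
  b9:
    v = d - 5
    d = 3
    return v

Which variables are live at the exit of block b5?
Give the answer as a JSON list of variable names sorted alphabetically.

Answer: ["d", "y"]

Working:
Per-block:
  b0: {d,e,y} / ∅
  b1: {a,e} / {e}
  b2: {e,f} / {e}
  b3: {a,y} / {y}
  b4: {a,f,v} / ∅
  b5: {e} / {f}
  b6: {d} / ∅
  b7: {v} / ∅
  b8: {v,y} / {y}
  b9: {d,v} / {d}

Liveness:
  b0: in=∅ out={d,e,y}
  b1: in={d,e,y} out={d,y}
  b2: in={d,e} out={d}
  b3: in={d,y} out={d,y}
  b4: in={d,y} out={d,f,y}
  b5: in={d,f,y} out={d,y}
  b6: in={y} out={y}
  b7: in={d} out={d}
  b8: in={y} out=∅
  b9: in={d} out=∅

live-out(b5) = ["d", "y"]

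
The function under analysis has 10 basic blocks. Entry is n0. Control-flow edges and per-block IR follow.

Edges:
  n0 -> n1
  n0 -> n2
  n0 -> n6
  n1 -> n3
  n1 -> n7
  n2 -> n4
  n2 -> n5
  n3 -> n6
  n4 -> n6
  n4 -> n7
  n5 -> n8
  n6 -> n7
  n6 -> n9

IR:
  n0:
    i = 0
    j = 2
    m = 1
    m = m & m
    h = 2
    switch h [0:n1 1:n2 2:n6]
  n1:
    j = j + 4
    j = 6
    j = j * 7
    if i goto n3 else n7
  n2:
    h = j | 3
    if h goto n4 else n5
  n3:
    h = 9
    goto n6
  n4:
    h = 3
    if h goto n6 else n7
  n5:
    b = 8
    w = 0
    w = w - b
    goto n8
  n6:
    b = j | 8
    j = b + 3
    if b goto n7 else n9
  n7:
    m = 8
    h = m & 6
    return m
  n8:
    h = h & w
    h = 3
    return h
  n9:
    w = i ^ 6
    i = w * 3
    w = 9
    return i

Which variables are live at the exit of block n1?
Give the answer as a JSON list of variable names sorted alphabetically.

Answer: ["i", "j"]

Working:
def/use:
  n0: {h,i,j,m} / ∅
  n1: {j} / {i,j}
  n2: {h} / {j}
  n3: {h} / ∅
  n4: {h} / ∅
  n5: {b,w} / ∅
  n6: {b,j} / {j}
  n7: {h,m} / ∅
  n8: {h} / {h,w}
  n9: {i,w} / {i}

Liveness:
  live n0: ∅→{i,j}
  live n1: {i,j}→{i,j}
  live n2: {i,j}→{h,i,j}
  live n3: {i,j}→{i,j}
  live n4: {i,j}→{i,j}
  live n5: {h}→{h,w}
  live n6: {i,j}→{i}
  live n7: ∅→∅
  live n8: {h,w}→∅
  live n9: {i}→∅

live-out(n1) = ["i", "j"]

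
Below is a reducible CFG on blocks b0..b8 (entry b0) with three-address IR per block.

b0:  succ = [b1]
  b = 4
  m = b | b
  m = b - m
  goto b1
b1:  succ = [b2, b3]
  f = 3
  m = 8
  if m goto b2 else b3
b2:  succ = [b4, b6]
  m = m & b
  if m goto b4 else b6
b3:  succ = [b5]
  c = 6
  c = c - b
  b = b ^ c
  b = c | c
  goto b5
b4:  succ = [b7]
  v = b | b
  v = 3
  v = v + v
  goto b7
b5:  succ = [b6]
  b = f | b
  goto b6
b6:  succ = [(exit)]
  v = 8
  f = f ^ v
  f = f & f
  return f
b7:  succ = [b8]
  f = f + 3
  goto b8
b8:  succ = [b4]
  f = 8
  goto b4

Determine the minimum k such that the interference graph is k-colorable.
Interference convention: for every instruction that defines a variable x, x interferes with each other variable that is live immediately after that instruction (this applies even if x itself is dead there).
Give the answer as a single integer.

Answer: 3

Analysis:
Block summaries:
  b0: def={b,m} ue=∅
  b1: def={f,m} ue=∅
  b2: def={m} ue={b,m}
  b3: def={b,c} ue={b}
  b4: def={v} ue={b}
  b5: def={b} ue={b,f}
  b6: def={f,v} ue={f}
  b7: def={f} ue={f}
  b8: def={f} ue=∅

Liveness:
  b0 li=∅ lo={b}
  b1 li={b} lo={b,f,m}
  b2 li={b,f,m} lo={b,f}
  b3 li={b,f} lo={b,f}
  b4 li={b,f} lo={b,f}
  b5 li={b,f} lo={f}
  b6 li={f} lo=∅
  b7 li={b,f} lo={b}
  b8 li={b} lo={b,f}

Interference:
  b — {c,f,m,v}
  c — {b,f}
  f — {b,c,m,v}
  m — {b,f}
  v — {b,f}

Colouring:
  {b,c,f} pairwise interfere (3-clique) ⇒ χ ≥ 3
  3-colouring: r0={b}  r1={f}  r2={c,m,v}
  χ = 3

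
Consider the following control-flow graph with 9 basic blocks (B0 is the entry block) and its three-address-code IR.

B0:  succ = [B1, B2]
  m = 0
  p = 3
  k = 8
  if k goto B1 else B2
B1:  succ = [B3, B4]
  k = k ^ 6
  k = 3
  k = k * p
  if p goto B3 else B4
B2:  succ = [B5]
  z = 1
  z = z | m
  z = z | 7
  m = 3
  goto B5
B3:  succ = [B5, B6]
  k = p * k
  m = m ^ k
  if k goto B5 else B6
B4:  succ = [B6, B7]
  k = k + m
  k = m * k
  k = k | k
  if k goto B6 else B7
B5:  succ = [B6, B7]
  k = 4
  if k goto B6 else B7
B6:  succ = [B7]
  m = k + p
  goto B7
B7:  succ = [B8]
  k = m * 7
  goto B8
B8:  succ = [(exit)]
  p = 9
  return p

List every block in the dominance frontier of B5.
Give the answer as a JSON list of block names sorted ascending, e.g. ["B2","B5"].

idom tree: B1←B0 B2←B0 B3←B1 B4←B1 B5←B0 B6←B0 B7←B0 B8←B7
Dom at joins:
  B5: preds {B2,B3}: {B0,B2} ∩ {B0,B1,B3} = {B0}; idom=B0
  B6: preds {B3,B4,B5}: {B0,B1,B3} ∩ {B0,B1,B4} ∩ {B0,B5} = {B0}; idom=B0
  B7: preds {B4,B5,B6}: {B0,B1,B4} ∩ {B0,B5} ∩ {B0,B6} = {B0}; idom=B0

Frontier:
  B5←B2: walk B2 to B0
  B5←B3: walk B3→B1 to B0
  B6←B3: walk B3→B1 to B0
  B6←B4: walk B4→B1 to B0
  B6←B5: walk B5 to B0
  B7←B4: walk B4→B1 to B0
  B7←B5: walk B5 to B0
  B7←B6: walk B6 to B0
  B0: DF=∅
  B1: DF={B5,B6,B7}
  B2: DF={B5}
  B3: DF={B5,B6}
  B4: DF={B6,B7}
  B5: DF={B6,B7}
  B6: DF={B7}
  B7: DF=∅
  B8: DF=∅

DF(B5) = ["B6", "B7"]

Answer: ["B6", "B7"]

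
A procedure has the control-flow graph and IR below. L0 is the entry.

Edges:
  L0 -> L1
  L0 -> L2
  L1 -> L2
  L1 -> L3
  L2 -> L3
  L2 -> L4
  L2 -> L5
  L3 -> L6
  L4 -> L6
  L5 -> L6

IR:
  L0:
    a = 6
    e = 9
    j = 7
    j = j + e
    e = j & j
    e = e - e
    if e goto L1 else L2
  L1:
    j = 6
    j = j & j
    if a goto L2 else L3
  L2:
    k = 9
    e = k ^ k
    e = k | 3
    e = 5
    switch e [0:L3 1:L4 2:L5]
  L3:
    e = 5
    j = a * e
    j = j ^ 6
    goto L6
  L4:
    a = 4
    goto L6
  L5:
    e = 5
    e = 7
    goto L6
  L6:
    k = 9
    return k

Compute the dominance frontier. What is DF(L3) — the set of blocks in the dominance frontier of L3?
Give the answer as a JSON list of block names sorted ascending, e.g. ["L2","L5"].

Answer: ["L6"]

Analysis:
idom tree: L1←L0 L2←L0 L3←L0 L4←L2 L5←L2 L6←L0
Join-block Dom:
  L2: preds {L0,L1}: {L0} ∩ {L0,L1} = {L0}; idom=L0
  L3: preds {L1,L2}: {L0,L1} ∩ {L0,L2} = {L0}; idom=L0
  L6: preds {L3,L4,L5}: {L0,L3} ∩ {L0,L2,L4} ∩ {L0,L2,L5} = {L0}; idom=L0

Frontier:
  join L2 pred L0: · stop@L0
  join L2 pred L1: L1 stop@L0
  join L3 pred L1: L1 stop@L0
  join L3 pred L2: L2 stop@L0
  join L6 pred L3: L3 stop@L0
  join L6 pred L4: L4→L2 stop@L0
  join L6 pred L5: L5→L2 stop@L0
  L0 → ∅
  L1 → {L2,L3}
  L2 → {L3,L6}
  L3 → {L6}
  L4 → {L6}
  L5 → {L6}
  L6 → ∅

DF(L3) = ["L6"]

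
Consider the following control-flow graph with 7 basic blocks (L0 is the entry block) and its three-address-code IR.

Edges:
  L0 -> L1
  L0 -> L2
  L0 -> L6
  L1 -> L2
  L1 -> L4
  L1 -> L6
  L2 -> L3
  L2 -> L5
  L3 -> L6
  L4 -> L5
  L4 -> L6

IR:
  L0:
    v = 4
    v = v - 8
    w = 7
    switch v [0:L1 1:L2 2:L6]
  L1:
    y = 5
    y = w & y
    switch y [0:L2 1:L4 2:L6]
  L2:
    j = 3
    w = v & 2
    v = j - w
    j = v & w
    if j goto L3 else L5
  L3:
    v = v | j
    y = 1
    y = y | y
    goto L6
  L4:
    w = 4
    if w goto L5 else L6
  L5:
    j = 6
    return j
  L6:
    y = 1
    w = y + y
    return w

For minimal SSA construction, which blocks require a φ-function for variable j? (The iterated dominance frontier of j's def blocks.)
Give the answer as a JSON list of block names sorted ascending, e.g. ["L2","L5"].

idom tree: L1←L0 L2←L0 L3←L2 L4←L1 L5←L0 L6←L0
Join-block Dom:
  L2: preds {L0,L1}: {L0} ∩ {L0,L1} = {L0}; idom=L0
  L5: preds {L2,L4}: {L0,L2} ∩ {L0,L1,L4} = {L0}; idom=L0
  L6: preds {L0,L1,L3,L4}: {L0} ∩ {L0,L1} ∩ {L0,L2,L3} ∩ {L0,L1,L4} = {L0}; idom=L0

DF derivation:
  join L2 pred L0: · stop@L0
  join L2 pred L1: L1 stop@L0
  join L5 pred L2: L2 stop@L0
  join L5 pred L4: L4→L1 stop@L0
  join L6 pred L0: · stop@L0
  join L6 pred L1: L1 stop@L0
  join L6 pred L3: L3→L2 stop@L0
  join L6 pred L4: L4→L1 stop@L0
  L0 → ∅
  L1 → {L2,L5,L6}
  L2 → {L5,L6}
  L3 → {L6}
  L4 → {L5,L6}
  L5 → ∅
  L6 → ∅

φ for j: defs {L2,L5}
  DF⁺ = {L5,L6}

Answer: ["L5", "L6"]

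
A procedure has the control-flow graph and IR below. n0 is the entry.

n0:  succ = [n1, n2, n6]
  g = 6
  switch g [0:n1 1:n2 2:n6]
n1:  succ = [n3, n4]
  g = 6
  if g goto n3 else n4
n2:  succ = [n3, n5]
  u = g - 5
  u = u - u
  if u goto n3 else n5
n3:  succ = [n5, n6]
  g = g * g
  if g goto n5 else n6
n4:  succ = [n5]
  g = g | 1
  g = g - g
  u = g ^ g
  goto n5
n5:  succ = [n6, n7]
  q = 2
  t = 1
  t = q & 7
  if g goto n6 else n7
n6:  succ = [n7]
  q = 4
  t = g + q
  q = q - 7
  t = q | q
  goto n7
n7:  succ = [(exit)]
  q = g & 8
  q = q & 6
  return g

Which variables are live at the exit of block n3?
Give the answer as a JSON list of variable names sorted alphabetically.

Answer: ["g"]

Analysis:
Per-block:
  n0 def {g} use ∅
  n1 def {g} use ∅
  n2 def {u} use {g}
  n3 def {g} use {g}
  n4 def {g,u} use {g}
  n5 def {q,t} use {g}
  n6 def {q,t} use {g}
  n7 def {q} use {g}

Backward fixpoint:
  n0 li=∅ lo={g}
  n1 li=∅ lo={g}
  n2 li={g} lo={g}
  n3 li={g} lo={g}
  n4 li={g} lo={g}
  n5 li={g} lo={g}
  n6 li={g} lo={g}
  n7 li={g} lo=∅

live-out(n3) = ["g"]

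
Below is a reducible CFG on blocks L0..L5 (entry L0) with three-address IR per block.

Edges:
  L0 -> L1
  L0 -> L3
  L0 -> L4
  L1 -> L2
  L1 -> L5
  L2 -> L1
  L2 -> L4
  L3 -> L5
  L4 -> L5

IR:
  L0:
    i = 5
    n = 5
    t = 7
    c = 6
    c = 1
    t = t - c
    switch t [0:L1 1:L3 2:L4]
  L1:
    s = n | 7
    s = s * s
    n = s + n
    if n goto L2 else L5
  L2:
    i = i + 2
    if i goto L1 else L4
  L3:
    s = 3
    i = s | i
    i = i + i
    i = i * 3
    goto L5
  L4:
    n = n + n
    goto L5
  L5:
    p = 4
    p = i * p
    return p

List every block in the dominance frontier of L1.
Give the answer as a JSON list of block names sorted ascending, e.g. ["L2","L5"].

Answer: ["L1", "L4", "L5"]

Working:
idom tree: L1←L0 L2←L1 L3←L0 L4←L0 L5←L0
Dom at joins:
  L1: preds {L0,L2}: {L0} ∩ {L0,L1,L2} = {L0}; idom=L0
  L4: preds {L0,L2}: {L0} ∩ {L0,L1,L2} = {L0}; idom=L0
  L5: preds {L1,L3,L4}: {L0,L1} ∩ {L0,L3} ∩ {L0,L4} = {L0}; idom=L0

Frontier:
  join L1 pred L0: · stop@L0
  join L1 pred L2: L2→L1 stop@L0
  join L4 pred L0: · stop@L0
  join L4 pred L2: L2→L1 stop@L0
  join L5 pred L1: L1 stop@L0
  join L5 pred L3: L3 stop@L0
  join L5 pred L4: L4 stop@L0
  L0: DF=∅
  L1: DF={L1,L4,L5}
  L2: DF={L1,L4}
  L3: DF={L5}
  L4: DF={L5}
  L5: DF=∅

DF(L1) = ["L1", "L4", "L5"]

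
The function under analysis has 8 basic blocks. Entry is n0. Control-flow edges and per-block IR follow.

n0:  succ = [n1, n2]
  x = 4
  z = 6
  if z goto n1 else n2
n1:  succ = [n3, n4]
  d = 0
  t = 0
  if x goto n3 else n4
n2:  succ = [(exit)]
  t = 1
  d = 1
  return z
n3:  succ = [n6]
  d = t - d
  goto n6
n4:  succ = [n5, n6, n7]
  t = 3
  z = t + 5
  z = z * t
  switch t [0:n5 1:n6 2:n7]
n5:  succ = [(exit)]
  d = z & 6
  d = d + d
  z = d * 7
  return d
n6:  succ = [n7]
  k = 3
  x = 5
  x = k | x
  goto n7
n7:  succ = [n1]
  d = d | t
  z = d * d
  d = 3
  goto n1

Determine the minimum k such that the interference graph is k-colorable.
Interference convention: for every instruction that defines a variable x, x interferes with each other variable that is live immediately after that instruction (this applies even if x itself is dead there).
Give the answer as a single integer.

Answer: 4

Working:
def/use:
  n0 def {x,z} use ∅
  n1 def {d,t} use {x}
  n2 def {d,t} use {z}
  n3 def {d} use {d,t}
  n4 def {t,z} use ∅
  n5 def {d,z} use {z}
  n6 def {k,x} use ∅
  n7 def {d,z} use {d,t}

Liveness:
  n0: in=∅ out={x,z}
  n1: in={x} out={d,t,x}
  n2: in={z} out=∅
  n3: in={d,t} out={d,t}
  n4: in={d,x} out={d,t,x,z}
  n5: in={z} out=∅
  n6: in={d,t} out={d,t,x}
  n7: in={d,t,x} out={x}

Interference:
  d: {k,t,x,z}
  k: {d,t,x}
  t: {d,k,x,z}
  x: {d,k,t,z}
  z: {d,t,x}

Registers:
  clique {d,k,t,x} ⇒ need ≥ 4
  assign d→c0 k→c3 t→c1 x→c2 z→c3 — no edge inside a register ⇒ χ ≤ 4
  χ = 4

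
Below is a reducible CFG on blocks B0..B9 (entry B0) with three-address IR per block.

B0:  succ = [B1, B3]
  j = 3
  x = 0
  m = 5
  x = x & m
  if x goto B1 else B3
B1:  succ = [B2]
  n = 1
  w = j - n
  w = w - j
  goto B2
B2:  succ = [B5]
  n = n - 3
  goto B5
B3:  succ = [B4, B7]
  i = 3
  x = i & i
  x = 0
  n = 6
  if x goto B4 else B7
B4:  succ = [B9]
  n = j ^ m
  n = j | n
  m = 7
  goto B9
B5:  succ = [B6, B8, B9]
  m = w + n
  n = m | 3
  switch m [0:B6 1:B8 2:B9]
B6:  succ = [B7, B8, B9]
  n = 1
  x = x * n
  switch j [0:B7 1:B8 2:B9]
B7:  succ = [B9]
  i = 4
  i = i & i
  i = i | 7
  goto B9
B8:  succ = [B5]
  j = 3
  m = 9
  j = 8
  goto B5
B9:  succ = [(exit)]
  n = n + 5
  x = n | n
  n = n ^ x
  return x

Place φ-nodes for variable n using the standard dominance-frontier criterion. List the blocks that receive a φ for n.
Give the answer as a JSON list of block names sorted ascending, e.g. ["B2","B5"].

Answer: ["B5", "B7", "B8", "B9"]

Analysis:
idom tree: B1←B0 B2←B1 B3←B0 B4←B3 B5←B2 B6←B5 B7←B0 B8←B5 B9←B0
Join-block Dom:
  B5: preds {B2,B8}: {B0,B1,B2} ∩ {B0,B1,B2,B5,B8} = {B0,B1,B2}; idom=B2
  B7: preds {B3,B6}: {B0,B3} ∩ {B0,B1,B2,B5,B6} = {B0}; idom=B0
  B8: preds {B5,B6}: {B0,B1,B2,B5} ∩ {B0,B1,B2,B5,B6} = {B0,B1,B2,B5}; idom=B5
  B9: preds {B4,B5,B6,B7}: {B0,B3,B4} ∩ {B0,B1,B2,B5} ∩ {B0,B1,B2,B5,B6} ∩ {B0,B7} = {B0}; idom=B0

Frontier:
  B5←B2: walk · to B2
  B5←B8: walk B8→B5 to B2
  B7←B3: walk B3 to B0
  B7←B6: walk B6→B5→B2→B1 to B0
  B8←B5: walk · to B5
  B8←B6: walk B6 to B5
  B9←B4: walk B4→B3 to B0
  B9←B5: walk B5→B2→B1 to B0
  B9←B6: walk B6→B5→B2→B1 to B0
  B9←B7: walk B7 to B0
  DF(B0)=∅
  DF(B1)={B7,B9}
  DF(B2)={B7,B9}
  DF(B3)={B7,B9}
  DF(B4)={B9}
  DF(B5)={B5,B7,B9}
  DF(B6)={B7,B8,B9}
  DF(B7)={B9}
  DF(B8)={B5}
  DF(B9)=∅

φ for n: defs {B1,B2,B3,B4,B5,B6,B9}
  DF⁺ = {B5,B7,B8,B9}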